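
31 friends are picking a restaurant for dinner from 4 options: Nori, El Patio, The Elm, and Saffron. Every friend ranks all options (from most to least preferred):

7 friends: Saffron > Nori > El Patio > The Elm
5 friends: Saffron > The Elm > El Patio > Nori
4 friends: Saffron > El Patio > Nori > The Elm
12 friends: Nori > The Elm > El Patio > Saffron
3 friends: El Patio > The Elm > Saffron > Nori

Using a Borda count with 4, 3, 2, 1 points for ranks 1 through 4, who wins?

Nori

Nori: 7·3 + 5·1 + 4·2 + 12·4 + 3·1 = 85
El Patio: 7·2 + 5·2 + 4·3 + 12·2 + 3·4 = 72
The Elm: 7·1 + 5·3 + 4·1 + 12·3 + 3·3 = 71
Saffron: 7·4 + 5·4 + 4·4 + 12·1 + 3·2 = 82
Nori has the highest Borda score (85).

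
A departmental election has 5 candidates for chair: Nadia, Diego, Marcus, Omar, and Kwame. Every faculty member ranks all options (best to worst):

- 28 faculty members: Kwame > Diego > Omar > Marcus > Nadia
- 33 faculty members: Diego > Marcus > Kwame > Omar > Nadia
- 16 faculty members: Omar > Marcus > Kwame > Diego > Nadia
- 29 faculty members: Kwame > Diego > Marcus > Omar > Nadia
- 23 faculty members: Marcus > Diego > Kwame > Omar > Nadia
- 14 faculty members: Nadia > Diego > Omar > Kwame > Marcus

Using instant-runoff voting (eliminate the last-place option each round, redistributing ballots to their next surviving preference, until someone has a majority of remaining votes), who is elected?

Kwame

Round 1: Nadia 14, Diego 33, Marcus 23, Omar 16, Kwame 57. Eliminate Nadia.
Round 2: Diego 47, Marcus 23, Omar 16, Kwame 57. Eliminate Omar.
Round 3: Diego 47, Marcus 39, Kwame 57. Eliminate Marcus.
Round 4: Diego 70, Kwame 73. Kwame has a majority.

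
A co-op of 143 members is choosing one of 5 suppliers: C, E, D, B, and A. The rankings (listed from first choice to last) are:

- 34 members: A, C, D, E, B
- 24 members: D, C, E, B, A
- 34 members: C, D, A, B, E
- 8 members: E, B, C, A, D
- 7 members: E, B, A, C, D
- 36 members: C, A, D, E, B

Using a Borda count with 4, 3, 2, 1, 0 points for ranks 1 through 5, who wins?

C

C: 34·3 + 24·3 + 34·4 + 8·2 + 7·1 + 36·4 = 477
E: 34·1 + 24·2 + 34·0 + 8·4 + 7·4 + 36·1 = 178
D: 34·2 + 24·4 + 34·3 + 8·0 + 7·0 + 36·2 = 338
B: 34·0 + 24·1 + 34·1 + 8·3 + 7·3 + 36·0 = 103
A: 34·4 + 24·0 + 34·2 + 8·1 + 7·2 + 36·3 = 334
C has the highest Borda score (477).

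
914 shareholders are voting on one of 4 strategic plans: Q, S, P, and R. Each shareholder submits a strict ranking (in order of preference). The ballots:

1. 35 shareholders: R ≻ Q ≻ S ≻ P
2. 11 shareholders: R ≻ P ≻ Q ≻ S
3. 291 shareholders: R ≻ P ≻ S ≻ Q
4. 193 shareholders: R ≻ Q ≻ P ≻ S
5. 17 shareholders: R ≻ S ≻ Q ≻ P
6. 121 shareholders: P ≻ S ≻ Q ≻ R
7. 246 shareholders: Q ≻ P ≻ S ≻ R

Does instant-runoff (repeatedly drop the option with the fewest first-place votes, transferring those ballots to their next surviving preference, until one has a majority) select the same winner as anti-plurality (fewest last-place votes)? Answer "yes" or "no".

Instant-runoff — R1 Q 246, S 0, P 121, R 547 (R winner). Winner: R.
Anti-plurality — last-place votes: Q 291, S 204, P 52, R 367. Winner: P.
The two methods disagree.

no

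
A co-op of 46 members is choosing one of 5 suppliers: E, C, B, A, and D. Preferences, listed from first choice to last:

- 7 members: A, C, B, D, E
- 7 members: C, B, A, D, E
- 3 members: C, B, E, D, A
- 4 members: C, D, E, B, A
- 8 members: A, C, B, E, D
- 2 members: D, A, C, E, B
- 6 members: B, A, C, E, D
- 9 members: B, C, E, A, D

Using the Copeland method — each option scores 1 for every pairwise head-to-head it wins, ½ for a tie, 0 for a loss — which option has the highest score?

C

E: beats D; loses to C, B, and A → score 1.
C: beats E, B, and D; ties A → score 3.5.
B: beats E, A, and D; loses to C → score 3.
A: beats E and D; ties C; loses to B → score 2.5.
D: loses to E, C, B, and A → score 0.
C has the best pairwise record.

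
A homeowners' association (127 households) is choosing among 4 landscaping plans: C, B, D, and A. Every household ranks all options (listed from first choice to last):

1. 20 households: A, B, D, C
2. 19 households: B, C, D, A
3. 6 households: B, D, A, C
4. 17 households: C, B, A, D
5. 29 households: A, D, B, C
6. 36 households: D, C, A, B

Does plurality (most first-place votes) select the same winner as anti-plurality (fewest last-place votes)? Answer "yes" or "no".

Plurality — first-place votes: C 17, B 25, D 36, A 49. Winner: A.
Anti-plurality — last-place votes: C 55, B 36, D 17, A 19. Winner: D.
The two methods disagree.

no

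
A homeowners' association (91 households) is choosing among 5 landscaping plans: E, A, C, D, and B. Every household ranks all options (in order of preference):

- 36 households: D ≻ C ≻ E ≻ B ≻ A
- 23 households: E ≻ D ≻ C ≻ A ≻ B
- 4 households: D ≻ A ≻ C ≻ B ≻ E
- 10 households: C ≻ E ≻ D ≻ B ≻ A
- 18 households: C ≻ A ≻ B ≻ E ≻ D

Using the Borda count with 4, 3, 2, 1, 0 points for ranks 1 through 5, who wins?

C

E: 36·2 + 23·4 + 4·0 + 10·3 + 18·1 = 212
A: 36·0 + 23·1 + 4·3 + 10·0 + 18·3 = 89
C: 36·3 + 23·2 + 4·2 + 10·4 + 18·4 = 274
D: 36·4 + 23·3 + 4·4 + 10·2 + 18·0 = 249
B: 36·1 + 23·0 + 4·1 + 10·1 + 18·2 = 86
C has the highest Borda score (274).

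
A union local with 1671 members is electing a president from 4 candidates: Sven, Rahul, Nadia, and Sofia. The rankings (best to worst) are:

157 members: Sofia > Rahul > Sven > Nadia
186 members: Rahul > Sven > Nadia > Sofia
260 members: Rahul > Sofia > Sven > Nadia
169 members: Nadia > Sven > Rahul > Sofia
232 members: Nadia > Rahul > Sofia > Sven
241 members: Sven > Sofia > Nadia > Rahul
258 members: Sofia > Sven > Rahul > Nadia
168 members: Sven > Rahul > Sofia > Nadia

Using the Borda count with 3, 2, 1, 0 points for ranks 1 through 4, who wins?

Rahul

Sven: 157·1 + 186·2 + 260·1 + 169·2 + 232·0 + 241·3 + 258·2 + 168·3 = 2870
Rahul: 157·2 + 186·3 + 260·3 + 169·1 + 232·2 + 241·0 + 258·1 + 168·2 = 2879
Nadia: 157·0 + 186·1 + 260·0 + 169·3 + 232·3 + 241·1 + 258·0 + 168·0 = 1630
Sofia: 157·3 + 186·0 + 260·2 + 169·0 + 232·1 + 241·2 + 258·3 + 168·1 = 2647
Rahul has the highest Borda score (2879).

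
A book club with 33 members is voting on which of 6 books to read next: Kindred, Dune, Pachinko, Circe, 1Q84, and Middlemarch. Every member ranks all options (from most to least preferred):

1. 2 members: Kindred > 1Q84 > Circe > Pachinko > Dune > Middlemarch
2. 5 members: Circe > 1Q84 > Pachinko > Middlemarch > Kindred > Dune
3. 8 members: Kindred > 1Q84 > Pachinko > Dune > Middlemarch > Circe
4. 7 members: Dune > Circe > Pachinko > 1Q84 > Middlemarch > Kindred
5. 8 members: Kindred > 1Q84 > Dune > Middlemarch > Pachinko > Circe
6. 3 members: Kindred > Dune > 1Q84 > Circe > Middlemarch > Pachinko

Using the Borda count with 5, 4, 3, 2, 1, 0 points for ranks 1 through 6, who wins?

Kindred: 2·5 + 5·1 + 8·5 + 7·0 + 8·5 + 3·5 = 110
Dune: 2·1 + 5·0 + 8·2 + 7·5 + 8·3 + 3·4 = 89
Pachinko: 2·2 + 5·3 + 8·3 + 7·3 + 8·1 + 3·0 = 72
Circe: 2·3 + 5·5 + 8·0 + 7·4 + 8·0 + 3·2 = 65
1Q84: 2·4 + 5·4 + 8·4 + 7·2 + 8·4 + 3·3 = 115
Middlemarch: 2·0 + 5·2 + 8·1 + 7·1 + 8·2 + 3·1 = 44
1Q84 has the highest Borda score (115).

1Q84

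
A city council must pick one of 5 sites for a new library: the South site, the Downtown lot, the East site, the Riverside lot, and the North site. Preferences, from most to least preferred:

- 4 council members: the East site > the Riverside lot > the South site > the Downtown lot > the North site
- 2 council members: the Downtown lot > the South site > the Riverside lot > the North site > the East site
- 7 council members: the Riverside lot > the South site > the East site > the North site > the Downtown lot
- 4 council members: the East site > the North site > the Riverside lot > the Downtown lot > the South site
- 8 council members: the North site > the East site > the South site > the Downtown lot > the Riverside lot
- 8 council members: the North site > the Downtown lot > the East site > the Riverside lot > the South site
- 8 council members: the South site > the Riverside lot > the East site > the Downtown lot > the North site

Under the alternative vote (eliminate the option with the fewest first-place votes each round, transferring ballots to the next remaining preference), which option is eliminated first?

the Downtown lot

Round 1: the South site 8, the Downtown lot 2, the East site 8, the Riverside lot 7, the North site 16. Eliminate the Downtown lot.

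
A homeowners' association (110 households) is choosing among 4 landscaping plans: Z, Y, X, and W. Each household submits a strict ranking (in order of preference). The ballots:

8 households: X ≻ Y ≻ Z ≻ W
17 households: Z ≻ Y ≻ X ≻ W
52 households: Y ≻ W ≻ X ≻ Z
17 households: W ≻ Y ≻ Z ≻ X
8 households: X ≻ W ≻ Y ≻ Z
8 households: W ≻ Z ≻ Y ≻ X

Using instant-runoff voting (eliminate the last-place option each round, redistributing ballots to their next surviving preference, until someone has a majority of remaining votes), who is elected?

Round 1: Z 17, Y 52, X 16, W 25. Eliminate X.
Round 2: Z 17, Y 60, W 33. Y has a majority.

Y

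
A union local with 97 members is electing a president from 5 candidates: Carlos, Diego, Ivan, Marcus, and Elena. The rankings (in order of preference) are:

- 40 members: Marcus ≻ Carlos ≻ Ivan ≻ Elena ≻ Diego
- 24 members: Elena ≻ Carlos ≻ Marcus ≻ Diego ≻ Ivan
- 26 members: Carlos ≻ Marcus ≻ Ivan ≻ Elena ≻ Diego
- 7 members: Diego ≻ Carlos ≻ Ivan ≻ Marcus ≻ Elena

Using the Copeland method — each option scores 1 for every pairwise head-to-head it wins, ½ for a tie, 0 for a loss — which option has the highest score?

Carlos

Carlos: beats Diego, Ivan, Marcus, and Elena → score 4.
Diego: loses to Carlos, Ivan, Marcus, and Elena → score 0.
Ivan: beats Diego and Elena; loses to Carlos and Marcus → score 2.
Marcus: beats Diego, Ivan, and Elena; loses to Carlos → score 3.
Elena: beats Diego; loses to Carlos, Ivan, and Marcus → score 1.
Carlos has the best pairwise record.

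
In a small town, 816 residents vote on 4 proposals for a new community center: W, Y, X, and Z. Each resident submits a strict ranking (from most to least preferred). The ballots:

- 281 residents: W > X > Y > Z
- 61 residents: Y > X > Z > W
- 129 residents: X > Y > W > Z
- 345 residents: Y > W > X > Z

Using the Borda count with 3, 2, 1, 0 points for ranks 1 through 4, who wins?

Y

W: 281·3 + 61·0 + 129·1 + 345·2 = 1662
Y: 281·1 + 61·3 + 129·2 + 345·3 = 1757
X: 281·2 + 61·2 + 129·3 + 345·1 = 1416
Z: 281·0 + 61·1 + 129·0 + 345·0 = 61
Y has the highest Borda score (1757).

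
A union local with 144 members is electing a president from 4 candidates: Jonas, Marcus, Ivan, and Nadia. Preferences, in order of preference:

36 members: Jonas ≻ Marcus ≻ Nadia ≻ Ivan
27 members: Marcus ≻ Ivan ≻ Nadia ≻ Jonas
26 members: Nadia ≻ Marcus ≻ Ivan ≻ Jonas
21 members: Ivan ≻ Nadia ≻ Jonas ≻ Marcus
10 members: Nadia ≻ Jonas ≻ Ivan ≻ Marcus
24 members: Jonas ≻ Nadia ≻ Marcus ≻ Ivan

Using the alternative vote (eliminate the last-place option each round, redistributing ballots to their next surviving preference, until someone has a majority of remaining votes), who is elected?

Round 1: Jonas 60, Marcus 27, Ivan 21, Nadia 36. Eliminate Ivan.
Round 2: Jonas 60, Marcus 27, Nadia 57. Eliminate Marcus.
Round 3: Jonas 60, Nadia 84. Nadia has a majority.

Nadia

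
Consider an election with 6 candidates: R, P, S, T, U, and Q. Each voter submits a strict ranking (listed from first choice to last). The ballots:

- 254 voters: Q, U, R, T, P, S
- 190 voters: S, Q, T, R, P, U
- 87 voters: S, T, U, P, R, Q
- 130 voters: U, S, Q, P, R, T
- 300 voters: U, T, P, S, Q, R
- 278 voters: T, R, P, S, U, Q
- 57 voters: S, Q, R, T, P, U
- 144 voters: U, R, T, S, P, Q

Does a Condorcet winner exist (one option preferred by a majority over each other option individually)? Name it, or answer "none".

U

U vs R: 915–525 for U.
U vs P: 915–525 for U.
U vs S: 828–612 for U.
U vs T: 828–612 for U.
U vs Q: 939–501 for U.
U beats every other option head-to-head.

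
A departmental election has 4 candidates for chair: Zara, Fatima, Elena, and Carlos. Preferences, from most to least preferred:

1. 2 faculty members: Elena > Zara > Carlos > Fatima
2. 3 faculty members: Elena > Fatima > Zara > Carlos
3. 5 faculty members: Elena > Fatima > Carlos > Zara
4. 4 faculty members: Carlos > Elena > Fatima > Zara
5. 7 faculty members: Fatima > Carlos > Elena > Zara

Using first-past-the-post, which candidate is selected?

First-place votes: Zara 0, Fatima 7, Elena 10, Carlos 4.
Elena has the most first-place votes.

Elena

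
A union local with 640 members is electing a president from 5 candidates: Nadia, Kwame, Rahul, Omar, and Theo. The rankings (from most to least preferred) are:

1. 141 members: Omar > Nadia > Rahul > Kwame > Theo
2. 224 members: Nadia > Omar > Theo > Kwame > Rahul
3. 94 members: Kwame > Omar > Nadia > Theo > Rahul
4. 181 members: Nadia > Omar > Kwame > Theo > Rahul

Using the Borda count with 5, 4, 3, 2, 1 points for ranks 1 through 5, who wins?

Nadia: 141·4 + 224·5 + 94·3 + 181·5 = 2871
Kwame: 141·2 + 224·2 + 94·5 + 181·3 = 1743
Rahul: 141·3 + 224·1 + 94·1 + 181·1 = 922
Omar: 141·5 + 224·4 + 94·4 + 181·4 = 2701
Theo: 141·1 + 224·3 + 94·2 + 181·2 = 1363
Nadia has the highest Borda score (2871).

Nadia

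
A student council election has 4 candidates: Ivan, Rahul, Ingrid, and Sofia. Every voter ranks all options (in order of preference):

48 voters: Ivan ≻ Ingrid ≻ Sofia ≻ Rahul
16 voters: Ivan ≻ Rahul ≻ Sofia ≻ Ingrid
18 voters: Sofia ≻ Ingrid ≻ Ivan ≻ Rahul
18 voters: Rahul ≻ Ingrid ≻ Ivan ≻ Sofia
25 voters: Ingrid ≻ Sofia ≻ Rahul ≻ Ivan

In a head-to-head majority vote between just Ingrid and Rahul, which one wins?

Ingrid

Voters preferring Ingrid to Rahul: 91; preferring Rahul to Ingrid: 34.
Ingrid wins the head-to-head.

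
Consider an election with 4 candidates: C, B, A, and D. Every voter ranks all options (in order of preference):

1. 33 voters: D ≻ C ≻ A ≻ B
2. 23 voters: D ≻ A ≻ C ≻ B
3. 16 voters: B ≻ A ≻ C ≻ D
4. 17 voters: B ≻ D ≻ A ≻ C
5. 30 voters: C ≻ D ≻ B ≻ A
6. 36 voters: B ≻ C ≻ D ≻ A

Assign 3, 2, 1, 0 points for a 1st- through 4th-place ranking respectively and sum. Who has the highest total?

C: 33·2 + 23·1 + 16·1 + 17·0 + 30·3 + 36·2 = 267
B: 33·0 + 23·0 + 16·3 + 17·3 + 30·1 + 36·3 = 237
A: 33·1 + 23·2 + 16·2 + 17·1 + 30·0 + 36·0 = 128
D: 33·3 + 23·3 + 16·0 + 17·2 + 30·2 + 36·1 = 298
D has the highest Borda score (298).

D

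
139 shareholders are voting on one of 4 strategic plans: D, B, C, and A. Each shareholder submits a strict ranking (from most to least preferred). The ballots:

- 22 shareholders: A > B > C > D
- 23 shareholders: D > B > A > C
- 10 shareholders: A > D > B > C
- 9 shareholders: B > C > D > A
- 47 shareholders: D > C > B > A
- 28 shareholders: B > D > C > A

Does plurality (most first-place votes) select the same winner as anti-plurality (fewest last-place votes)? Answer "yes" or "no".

no

Plurality — first-place votes: D 70, B 37, C 0, A 32. Winner: D.
Anti-plurality — last-place votes: D 22, B 0, C 33, A 84. Winner: B.
The two methods disagree.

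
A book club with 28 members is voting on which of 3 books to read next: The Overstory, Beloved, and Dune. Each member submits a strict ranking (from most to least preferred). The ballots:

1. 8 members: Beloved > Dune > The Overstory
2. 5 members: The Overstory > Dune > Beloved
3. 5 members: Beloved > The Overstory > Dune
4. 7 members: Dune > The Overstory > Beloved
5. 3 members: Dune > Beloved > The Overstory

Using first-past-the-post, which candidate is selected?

First-place votes: The Overstory 5, Beloved 13, Dune 10.
Beloved has the most first-place votes.

Beloved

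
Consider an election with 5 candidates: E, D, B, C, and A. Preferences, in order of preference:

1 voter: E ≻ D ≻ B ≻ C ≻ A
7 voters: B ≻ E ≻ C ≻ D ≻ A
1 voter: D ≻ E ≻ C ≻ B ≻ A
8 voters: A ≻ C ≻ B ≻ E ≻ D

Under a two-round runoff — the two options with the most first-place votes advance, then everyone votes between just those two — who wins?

Round 1 first-place votes: E 1, D 1, B 7, C 0, A 8.
A and B advance.
Runoff: A is preferred to B by 8 voters; B by 9.
B wins the runoff.

B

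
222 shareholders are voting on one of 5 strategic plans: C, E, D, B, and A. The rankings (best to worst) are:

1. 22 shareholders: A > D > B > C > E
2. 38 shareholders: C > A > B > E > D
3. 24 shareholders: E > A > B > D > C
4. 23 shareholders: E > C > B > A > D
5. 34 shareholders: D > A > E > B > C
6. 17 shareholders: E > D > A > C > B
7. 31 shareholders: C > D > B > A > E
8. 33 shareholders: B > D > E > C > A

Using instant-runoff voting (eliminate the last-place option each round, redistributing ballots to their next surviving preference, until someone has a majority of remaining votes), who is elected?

D

Round 1: C 69, E 64, D 34, B 33, A 22. Eliminate A.
Round 2: C 69, E 64, D 56, B 33. Eliminate B.
Round 3: C 69, E 64, D 89. Eliminate E.
Round 4: C 92, D 130. D has a majority.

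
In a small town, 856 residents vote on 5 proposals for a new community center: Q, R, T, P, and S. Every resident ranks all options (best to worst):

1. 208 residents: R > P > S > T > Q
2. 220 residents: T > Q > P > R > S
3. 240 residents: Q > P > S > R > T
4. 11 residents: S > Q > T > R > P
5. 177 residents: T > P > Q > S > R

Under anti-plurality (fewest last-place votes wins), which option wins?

P

Last-place votes: Q 208, R 177, T 240, P 11, S 220.
P is ranked last by the fewest voters, so P wins.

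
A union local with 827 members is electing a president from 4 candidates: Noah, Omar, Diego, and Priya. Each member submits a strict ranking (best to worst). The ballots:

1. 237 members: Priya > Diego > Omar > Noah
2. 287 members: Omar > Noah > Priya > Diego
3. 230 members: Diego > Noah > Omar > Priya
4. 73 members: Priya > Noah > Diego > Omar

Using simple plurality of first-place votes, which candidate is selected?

Priya

First-place votes: Noah 0, Omar 287, Diego 230, Priya 310.
Priya has the most first-place votes.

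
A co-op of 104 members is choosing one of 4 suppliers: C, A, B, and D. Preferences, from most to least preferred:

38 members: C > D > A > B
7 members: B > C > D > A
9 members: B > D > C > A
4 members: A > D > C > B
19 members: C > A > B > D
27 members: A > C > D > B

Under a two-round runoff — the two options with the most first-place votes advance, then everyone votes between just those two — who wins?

Round 1 first-place votes: C 57, A 31, B 16, D 0.
C and A advance.
Runoff: C is preferred to A by 73 voters; A by 31.
C wins the runoff.

C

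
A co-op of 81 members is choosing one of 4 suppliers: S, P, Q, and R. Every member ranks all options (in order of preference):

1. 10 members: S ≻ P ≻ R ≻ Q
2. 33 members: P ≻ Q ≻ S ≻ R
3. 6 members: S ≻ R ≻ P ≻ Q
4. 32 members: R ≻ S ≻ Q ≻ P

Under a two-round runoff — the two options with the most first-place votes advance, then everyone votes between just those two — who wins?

Round 1 first-place votes: S 16, P 33, Q 0, R 32.
P and R advance.
Runoff: P is preferred to R by 43 voters; R by 38.
P wins the runoff.

P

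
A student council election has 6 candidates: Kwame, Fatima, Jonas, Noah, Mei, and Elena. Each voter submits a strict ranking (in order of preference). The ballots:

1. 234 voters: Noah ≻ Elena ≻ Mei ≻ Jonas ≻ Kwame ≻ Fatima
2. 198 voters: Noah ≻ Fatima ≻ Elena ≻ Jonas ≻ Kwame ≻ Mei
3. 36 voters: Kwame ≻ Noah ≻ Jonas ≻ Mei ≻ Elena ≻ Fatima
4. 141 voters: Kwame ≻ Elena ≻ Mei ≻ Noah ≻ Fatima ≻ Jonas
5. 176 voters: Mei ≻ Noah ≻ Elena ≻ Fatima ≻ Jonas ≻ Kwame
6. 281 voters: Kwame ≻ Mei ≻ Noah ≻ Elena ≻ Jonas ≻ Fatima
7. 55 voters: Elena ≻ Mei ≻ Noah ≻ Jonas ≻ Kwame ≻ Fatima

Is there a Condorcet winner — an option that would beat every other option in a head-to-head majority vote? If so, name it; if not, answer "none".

Checking pairwise contests:
Jonas beats Kwame 663–458.
Kwame beats Fatima 747–374.
Noah beats Jonas 1121–0.
Mei beats Noah 653–468.
Kwame beats Mei 656–465.
Noah beats Elena 925–196.
Every option loses at least one head-to-head, so there is no Condorcet winner.

none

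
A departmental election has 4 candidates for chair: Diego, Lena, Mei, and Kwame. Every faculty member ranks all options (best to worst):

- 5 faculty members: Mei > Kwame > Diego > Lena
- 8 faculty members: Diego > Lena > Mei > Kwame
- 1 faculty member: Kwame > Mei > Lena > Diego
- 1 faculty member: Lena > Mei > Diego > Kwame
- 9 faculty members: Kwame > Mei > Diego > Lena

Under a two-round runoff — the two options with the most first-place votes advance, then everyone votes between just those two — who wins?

Round 1 first-place votes: Diego 8, Lena 1, Mei 5, Kwame 10.
Kwame and Diego advance.
Runoff: Kwame is preferred to Diego by 15 voters; Diego by 9.
Kwame wins the runoff.

Kwame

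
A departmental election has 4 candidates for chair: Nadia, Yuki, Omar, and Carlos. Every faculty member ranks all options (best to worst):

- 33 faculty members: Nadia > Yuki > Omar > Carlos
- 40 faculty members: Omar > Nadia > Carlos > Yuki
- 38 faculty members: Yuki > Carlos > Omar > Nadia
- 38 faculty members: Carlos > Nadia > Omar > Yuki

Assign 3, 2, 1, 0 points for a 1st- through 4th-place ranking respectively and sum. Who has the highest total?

Nadia: 33·3 + 40·2 + 38·0 + 38·2 = 255
Yuki: 33·2 + 40·0 + 38·3 + 38·0 = 180
Omar: 33·1 + 40·3 + 38·1 + 38·1 = 229
Carlos: 33·0 + 40·1 + 38·2 + 38·3 = 230
Nadia has the highest Borda score (255).

Nadia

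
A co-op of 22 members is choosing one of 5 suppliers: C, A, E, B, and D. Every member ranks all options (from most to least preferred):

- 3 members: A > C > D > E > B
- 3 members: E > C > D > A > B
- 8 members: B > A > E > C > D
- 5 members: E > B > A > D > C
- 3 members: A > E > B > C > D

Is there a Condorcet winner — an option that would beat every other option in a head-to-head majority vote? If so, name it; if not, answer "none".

Checking pairwise contests:
A beats C 19–3.
B beats A 13–9.
A beats E 14–8.
E beats B 14–8.
C beats D 17–5.
Every option loses at least one head-to-head, so there is no Condorcet winner.

none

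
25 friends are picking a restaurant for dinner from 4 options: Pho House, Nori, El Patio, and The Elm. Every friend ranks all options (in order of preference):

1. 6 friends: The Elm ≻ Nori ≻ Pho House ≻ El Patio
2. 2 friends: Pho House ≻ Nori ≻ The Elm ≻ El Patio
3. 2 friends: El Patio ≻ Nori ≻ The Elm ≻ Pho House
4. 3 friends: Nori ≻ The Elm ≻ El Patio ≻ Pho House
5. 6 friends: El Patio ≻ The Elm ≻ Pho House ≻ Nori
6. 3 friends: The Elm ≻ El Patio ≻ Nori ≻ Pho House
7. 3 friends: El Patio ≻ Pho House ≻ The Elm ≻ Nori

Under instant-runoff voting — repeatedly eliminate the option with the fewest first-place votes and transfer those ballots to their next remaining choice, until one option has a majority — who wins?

Round 1: Pho House 2, Nori 3, El Patio 11, The Elm 9. Eliminate Pho House.
Round 2: Nori 5, El Patio 11, The Elm 9. Eliminate Nori.
Round 3: El Patio 11, The Elm 14. The Elm has a majority.

The Elm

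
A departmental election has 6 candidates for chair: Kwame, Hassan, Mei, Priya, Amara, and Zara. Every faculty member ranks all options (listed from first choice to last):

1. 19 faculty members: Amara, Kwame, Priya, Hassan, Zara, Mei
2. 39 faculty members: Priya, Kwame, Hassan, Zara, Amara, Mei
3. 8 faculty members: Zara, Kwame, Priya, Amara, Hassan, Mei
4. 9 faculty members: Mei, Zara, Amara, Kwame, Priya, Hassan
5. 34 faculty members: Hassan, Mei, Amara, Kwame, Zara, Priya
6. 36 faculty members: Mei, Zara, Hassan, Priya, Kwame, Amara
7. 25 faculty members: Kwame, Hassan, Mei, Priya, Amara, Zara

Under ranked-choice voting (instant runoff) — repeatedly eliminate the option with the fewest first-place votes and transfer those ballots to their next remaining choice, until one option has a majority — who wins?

Kwame

Round 1: Kwame 25, Hassan 34, Mei 45, Priya 39, Amara 19, Zara 8. Eliminate Zara.
Round 2: Kwame 33, Hassan 34, Mei 45, Priya 39, Amara 19. Eliminate Amara.
Round 3: Kwame 52, Hassan 34, Mei 45, Priya 39. Eliminate Hassan.
Round 4: Kwame 52, Mei 79, Priya 39. Eliminate Priya.
Round 5: Kwame 91, Mei 79. Kwame has a majority.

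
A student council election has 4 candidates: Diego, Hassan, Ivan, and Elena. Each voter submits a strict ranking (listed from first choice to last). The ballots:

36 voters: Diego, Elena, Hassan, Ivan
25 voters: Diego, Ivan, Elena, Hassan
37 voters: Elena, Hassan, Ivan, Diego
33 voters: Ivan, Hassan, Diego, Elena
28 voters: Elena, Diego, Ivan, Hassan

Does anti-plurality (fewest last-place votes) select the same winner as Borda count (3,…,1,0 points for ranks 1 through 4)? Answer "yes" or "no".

Anti-plurality — last-place votes: Diego 37, Hassan 53, Ivan 36, Elena 33. Winner: Elena.
Borda — scores: Diego 272, Hassan 176, Ivan 214, Elena 292. Winner: Elena.
The two methods agree.

yes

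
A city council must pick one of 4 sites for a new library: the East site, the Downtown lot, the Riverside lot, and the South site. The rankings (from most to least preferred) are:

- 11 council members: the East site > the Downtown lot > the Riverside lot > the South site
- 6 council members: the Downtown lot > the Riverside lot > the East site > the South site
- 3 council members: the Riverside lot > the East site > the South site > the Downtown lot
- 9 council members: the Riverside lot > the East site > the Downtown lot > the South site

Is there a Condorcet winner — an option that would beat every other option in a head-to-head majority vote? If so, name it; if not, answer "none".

Checking pairwise contests:
the Riverside lot beats the East site 18–11.
the East site beats the Downtown lot 23–6.
the Downtown lot beats the Riverside lot 17–12.
the East site beats the South site 29–0.
Every option loses at least one head-to-head, so there is no Condorcet winner.

none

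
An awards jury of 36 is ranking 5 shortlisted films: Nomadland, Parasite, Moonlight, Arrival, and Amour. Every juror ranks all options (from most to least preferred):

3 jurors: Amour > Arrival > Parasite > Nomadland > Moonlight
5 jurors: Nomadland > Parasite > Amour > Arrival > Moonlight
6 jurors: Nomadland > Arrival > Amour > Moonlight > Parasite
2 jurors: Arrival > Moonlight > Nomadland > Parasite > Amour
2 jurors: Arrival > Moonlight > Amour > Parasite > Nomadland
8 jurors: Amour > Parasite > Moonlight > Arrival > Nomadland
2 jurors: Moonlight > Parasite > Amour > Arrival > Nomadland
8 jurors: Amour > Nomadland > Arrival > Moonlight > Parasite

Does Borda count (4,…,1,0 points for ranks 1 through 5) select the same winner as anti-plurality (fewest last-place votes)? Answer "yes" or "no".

no

Borda — scores: Nomadland 75, Parasite 55, Moonlight 50, Arrival 74, Amour 106. Winner: Amour.
Anti-plurality — last-place votes: Nomadland 12, Parasite 14, Moonlight 8, Arrival 0, Amour 2. Winner: Arrival.
The two methods disagree.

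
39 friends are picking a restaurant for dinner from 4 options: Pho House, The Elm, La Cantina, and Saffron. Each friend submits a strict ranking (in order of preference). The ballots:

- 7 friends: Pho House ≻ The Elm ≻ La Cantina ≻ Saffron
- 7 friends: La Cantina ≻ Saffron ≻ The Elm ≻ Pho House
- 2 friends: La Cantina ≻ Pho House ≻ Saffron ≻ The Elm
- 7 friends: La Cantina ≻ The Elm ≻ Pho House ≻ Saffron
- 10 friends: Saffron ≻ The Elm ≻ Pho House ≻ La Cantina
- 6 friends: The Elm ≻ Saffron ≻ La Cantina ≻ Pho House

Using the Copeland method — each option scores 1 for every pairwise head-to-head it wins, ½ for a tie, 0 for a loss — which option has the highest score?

Pho House: loses to The Elm, La Cantina, and Saffron → score 0.
The Elm: beats Pho House, La Cantina, and Saffron → score 3.
La Cantina: beats Pho House and Saffron; loses to The Elm → score 2.
Saffron: beats Pho House; loses to The Elm and La Cantina → score 1.
The Elm has the best pairwise record.

The Elm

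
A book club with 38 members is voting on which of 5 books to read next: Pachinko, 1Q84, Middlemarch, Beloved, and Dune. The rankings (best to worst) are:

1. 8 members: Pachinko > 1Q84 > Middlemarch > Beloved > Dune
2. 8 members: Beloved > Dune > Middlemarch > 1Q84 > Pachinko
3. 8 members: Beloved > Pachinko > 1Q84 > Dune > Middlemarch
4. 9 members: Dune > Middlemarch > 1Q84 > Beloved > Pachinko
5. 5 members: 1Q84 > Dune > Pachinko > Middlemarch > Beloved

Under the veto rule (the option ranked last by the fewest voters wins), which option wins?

Last-place votes: Pachinko 17, 1Q84 0, Middlemarch 8, Beloved 5, Dune 8.
1Q84 is ranked last by the fewest voters, so 1Q84 wins.

1Q84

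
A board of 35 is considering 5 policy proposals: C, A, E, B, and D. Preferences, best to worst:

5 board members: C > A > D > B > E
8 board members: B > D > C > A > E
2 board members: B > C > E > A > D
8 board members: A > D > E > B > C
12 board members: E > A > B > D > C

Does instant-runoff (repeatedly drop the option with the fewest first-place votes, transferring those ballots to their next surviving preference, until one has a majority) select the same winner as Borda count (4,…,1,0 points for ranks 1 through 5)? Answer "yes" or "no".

yes

Instant-runoff — R1 C 5, A 8, E 12, B 10, D 0 (D out); R2 C 5, A 8, E 12, B 10 (C out); R3 A 13, E 12, B 10 (B out); R4 A 21, E 14 (A winner). Winner: A.
Borda — scores: C 42, A 93, E 68, B 77, D 70. Winner: A.
The two methods agree.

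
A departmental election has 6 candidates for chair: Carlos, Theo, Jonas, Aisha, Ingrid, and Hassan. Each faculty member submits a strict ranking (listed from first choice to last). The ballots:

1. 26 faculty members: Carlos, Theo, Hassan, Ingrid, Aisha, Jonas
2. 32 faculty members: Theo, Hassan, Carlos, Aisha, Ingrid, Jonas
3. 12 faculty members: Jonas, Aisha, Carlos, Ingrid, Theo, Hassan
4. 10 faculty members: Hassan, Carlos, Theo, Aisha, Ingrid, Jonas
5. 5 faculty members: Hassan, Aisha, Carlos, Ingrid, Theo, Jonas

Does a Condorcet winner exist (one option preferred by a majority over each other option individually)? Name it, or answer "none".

none

Checking pairwise contests:
Hassan beats Carlos 47–38.
Carlos beats Theo 53–32.
Carlos beats Jonas 73–12.
Carlos beats Aisha 68–17.
Carlos beats Ingrid 85–0.
Theo beats Hassan 70–15.
Every option loses at least one head-to-head, so there is no Condorcet winner.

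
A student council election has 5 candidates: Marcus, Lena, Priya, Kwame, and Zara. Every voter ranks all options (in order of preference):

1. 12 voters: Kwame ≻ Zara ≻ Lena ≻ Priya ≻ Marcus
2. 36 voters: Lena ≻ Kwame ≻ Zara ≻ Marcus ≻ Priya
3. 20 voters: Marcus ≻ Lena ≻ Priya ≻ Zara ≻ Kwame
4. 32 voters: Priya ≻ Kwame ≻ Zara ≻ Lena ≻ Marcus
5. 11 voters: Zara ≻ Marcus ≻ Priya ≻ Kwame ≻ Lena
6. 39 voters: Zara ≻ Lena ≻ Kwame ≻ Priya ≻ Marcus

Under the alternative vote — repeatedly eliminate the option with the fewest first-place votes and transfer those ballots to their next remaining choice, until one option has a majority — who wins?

Round 1: Marcus 20, Lena 36, Priya 32, Kwame 12, Zara 50. Eliminate Kwame.
Round 2: Marcus 20, Lena 36, Priya 32, Zara 62. Eliminate Marcus.
Round 3: Lena 56, Priya 32, Zara 62. Eliminate Priya.
Round 4: Lena 56, Zara 94. Zara has a majority.

Zara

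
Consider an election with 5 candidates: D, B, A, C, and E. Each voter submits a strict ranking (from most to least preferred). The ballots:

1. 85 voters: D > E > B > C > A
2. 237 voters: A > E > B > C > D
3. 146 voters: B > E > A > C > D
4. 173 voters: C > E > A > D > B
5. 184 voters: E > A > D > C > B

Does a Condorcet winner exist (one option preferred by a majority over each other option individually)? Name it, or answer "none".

E

E vs D: 740–85 for E.
E vs B: 679–146 for E.
E vs A: 588–237 for E.
E vs C: 652–173 for E.
E beats every other option head-to-head.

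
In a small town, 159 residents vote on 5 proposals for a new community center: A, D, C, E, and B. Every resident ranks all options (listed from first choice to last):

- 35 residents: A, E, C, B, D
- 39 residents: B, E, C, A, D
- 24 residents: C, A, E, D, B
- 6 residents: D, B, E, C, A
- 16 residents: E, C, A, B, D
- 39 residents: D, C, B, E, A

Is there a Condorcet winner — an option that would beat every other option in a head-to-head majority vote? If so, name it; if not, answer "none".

Checking pairwise contests:
C beats A 124–35.
A beats D 114–45.
E beats C 96–63.
B beats E 84–75.
C beats B 114–45.
Every option loses at least one head-to-head, so there is no Condorcet winner.

none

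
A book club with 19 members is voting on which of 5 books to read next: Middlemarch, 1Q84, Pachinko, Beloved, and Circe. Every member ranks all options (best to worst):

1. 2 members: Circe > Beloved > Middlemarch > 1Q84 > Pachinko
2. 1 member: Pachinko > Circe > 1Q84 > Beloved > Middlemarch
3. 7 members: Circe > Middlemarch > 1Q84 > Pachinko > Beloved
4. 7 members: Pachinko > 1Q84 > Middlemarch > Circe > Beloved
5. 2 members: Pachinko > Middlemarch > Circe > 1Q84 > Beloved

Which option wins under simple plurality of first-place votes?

First-place votes: Middlemarch 0, 1Q84 0, Pachinko 10, Beloved 0, Circe 9.
Pachinko has the most first-place votes.

Pachinko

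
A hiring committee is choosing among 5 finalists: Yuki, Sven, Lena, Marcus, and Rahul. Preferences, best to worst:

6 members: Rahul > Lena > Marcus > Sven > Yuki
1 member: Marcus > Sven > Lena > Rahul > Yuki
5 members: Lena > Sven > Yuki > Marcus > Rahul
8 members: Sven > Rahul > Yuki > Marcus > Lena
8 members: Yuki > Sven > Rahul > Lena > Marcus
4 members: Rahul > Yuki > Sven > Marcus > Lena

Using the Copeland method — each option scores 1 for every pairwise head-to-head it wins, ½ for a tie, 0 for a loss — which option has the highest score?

Sven

Yuki: beats Lena and Marcus; loses to Sven and Rahul → score 2.
Sven: beats Yuki, Lena, Marcus, and Rahul → score 4.
Lena: beats Marcus; loses to Yuki, Sven, and Rahul → score 1.
Marcus: loses to Yuki, Sven, Lena, and Rahul → score 0.
Rahul: beats Yuki, Lena, and Marcus; loses to Sven → score 3.
Sven has the best pairwise record.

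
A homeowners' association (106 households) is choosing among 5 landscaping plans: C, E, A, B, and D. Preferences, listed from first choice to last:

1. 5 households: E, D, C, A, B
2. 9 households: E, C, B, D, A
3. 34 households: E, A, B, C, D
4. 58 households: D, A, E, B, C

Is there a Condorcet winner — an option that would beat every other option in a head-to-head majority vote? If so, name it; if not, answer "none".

D vs C: 63–43 for D.
D vs E: 58–48 for D.
D vs A: 72–34 for D.
D vs B: 63–43 for D.
D beats every other option head-to-head.

D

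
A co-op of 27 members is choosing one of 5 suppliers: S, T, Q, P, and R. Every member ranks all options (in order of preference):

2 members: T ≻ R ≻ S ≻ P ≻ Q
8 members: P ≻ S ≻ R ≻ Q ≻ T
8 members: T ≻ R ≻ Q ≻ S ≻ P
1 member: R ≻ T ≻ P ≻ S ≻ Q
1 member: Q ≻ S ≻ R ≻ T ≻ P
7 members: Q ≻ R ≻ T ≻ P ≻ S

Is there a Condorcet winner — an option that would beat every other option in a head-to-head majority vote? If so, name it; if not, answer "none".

R vs S: 18–9 for R.
R vs T: 17–10 for R.
R vs Q: 19–8 for R.
R vs P: 19–8 for R.
R beats every other option head-to-head.

R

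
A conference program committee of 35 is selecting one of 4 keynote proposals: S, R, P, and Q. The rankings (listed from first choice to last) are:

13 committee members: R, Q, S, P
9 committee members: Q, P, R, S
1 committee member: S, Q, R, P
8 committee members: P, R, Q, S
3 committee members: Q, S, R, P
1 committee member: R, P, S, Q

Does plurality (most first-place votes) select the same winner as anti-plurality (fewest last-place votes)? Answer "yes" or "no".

Plurality — first-place votes: S 1, R 14, P 8, Q 12. Winner: R.
Anti-plurality — last-place votes: S 17, R 0, P 17, Q 1. Winner: R.
The two methods agree.

yes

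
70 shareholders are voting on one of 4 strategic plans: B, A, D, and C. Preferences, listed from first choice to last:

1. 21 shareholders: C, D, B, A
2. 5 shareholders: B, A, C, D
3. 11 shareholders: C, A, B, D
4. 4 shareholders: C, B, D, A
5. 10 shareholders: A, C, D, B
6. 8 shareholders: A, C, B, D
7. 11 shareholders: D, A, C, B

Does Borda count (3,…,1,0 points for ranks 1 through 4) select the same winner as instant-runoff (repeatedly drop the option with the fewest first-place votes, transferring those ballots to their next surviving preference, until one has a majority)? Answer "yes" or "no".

Borda — scores: B 63, A 108, D 89, C 160. Winner: C.
Instant-runoff — R1 B 5, A 18, D 11, C 36 (C winner). Winner: C.
The two methods agree.

yes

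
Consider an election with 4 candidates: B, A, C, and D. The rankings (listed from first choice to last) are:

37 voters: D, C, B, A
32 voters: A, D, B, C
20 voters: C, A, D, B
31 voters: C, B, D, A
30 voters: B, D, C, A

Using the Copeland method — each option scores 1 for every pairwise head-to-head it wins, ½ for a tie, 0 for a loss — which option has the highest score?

B: beats A; loses to C and D → score 1.
A: loses to B, C, and D → score 0.
C: beats B and A; loses to D → score 2.
D: beats B, A, and C → score 3.
D has the best pairwise record.

D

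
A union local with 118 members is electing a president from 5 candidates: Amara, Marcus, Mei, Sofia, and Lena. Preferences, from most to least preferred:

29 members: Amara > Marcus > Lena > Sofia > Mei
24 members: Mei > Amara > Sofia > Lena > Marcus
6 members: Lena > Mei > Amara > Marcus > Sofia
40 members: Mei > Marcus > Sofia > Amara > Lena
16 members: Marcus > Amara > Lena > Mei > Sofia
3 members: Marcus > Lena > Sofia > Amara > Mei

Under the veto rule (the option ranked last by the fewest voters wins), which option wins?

Last-place votes: Amara 0, Marcus 24, Mei 32, Sofia 22, Lena 40.
Amara is ranked last by the fewest voters, so Amara wins.

Amara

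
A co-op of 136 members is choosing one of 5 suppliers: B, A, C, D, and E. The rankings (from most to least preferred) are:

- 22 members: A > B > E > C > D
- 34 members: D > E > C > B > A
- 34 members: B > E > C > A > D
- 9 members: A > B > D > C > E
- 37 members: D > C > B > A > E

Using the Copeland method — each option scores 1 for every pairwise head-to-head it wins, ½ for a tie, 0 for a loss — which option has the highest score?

B: beats A and E; loses to C and D → score 2.
A: ties E; loses to B, C, and D → score 0.5.
C: beats B and A; loses to D and E → score 2.
D: beats B, A, C, and E → score 4.
E: beats C; ties A; loses to B and D → score 1.5.
D has the best pairwise record.

D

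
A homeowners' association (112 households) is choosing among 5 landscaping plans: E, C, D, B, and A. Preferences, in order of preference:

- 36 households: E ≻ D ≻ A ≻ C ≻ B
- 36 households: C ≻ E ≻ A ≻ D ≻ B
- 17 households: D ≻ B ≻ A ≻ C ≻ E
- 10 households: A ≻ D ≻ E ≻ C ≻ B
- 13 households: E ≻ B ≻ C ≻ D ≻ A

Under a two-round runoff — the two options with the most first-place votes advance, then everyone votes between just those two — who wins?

E

Round 1 first-place votes: E 49, C 36, D 17, B 0, A 10.
E and C advance.
Runoff: E is preferred to C by 59 voters; C by 53.
E wins the runoff.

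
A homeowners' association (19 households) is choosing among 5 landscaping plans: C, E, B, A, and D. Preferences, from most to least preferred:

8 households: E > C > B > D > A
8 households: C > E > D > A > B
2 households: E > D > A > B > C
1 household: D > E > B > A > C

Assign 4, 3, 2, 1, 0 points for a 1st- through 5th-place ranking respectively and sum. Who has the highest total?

C: 8·3 + 8·4 + 2·0 + 1·0 = 56
E: 8·4 + 8·3 + 2·4 + 1·3 = 67
B: 8·2 + 8·0 + 2·1 + 1·2 = 20
A: 8·0 + 8·1 + 2·2 + 1·1 = 13
D: 8·1 + 8·2 + 2·3 + 1·4 = 34
E has the highest Borda score (67).

E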